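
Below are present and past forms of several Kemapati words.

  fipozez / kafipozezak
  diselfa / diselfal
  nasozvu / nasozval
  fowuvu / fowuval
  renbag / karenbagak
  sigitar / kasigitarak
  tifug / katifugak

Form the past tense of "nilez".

diselfa and renbag both have last vowel 'a' yet inflect differently (diselfal, karenbagak), so the last vowel is not what conditions the rule; whether the stem ends in a vowel or a consonant is.
"nilez" ends in a consonant. The stems ending in a consonant (renbag → karenbagak, fipozez → kafipozezak, tifug → katifugak) add ka- … -ak around the stem.
So nilez → kanilezak.

kanilezak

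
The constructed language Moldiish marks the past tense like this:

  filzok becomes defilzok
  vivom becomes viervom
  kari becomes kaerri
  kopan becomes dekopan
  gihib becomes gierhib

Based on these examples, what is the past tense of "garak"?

filzok and vivom both have last vowel 'o' yet inflect differently (defilzok, viervom), so the last vowel is not what conditions the rule; the final letter is.
"garak" ends in -k. The one such stem in the data (filzok → defilzok) adds the prefix de-, so the same rule applies.
The other pattern: stems ending in -b, -i or -m insert -er- after the first vowel.
So garak → degarak.

degarak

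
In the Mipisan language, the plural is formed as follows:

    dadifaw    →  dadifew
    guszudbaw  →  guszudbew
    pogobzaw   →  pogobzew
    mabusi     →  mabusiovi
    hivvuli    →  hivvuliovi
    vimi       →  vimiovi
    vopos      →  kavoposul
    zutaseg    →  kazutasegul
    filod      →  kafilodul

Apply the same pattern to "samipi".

samipiovi

vimi and vopos both begin with v- yet inflect differently (vimiovi, kavoposul), so the first letter is not what conditions the rule; the final letter is.
"samipi" ends in -i. The stems ending in -i (mabusi → mabusiovi, hivvuli → hivvuliovi, vimi → vimiovi) add -ovi.
So samipi → samipiovi.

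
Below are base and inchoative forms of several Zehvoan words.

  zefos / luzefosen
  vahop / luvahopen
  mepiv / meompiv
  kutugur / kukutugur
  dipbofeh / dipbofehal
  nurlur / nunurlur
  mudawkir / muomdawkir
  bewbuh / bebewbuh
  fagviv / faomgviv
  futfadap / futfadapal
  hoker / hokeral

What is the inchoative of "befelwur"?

bebefelwur

futfadap and vahop both end in -p yet inflect differently (futfadapal, luvahopen), so the final letter is not what conditions the rule; the last vowel is.
"befelwur" has last vowel 'u'. The stems whose last vowel is 'u' (kutugur → kukutugur, bewbuh → bebewbuh, nurlur → nunurlur) repeat the first consonant+vowel as a prefix.
The other patterns: stems whose last vowel is 'a' or 'e' add -al; stems whose last vowel is 'o' add lu- … -en around the stem; stems whose last vowel is 'i' insert -om- after the first vowel.
So befelwur → bebefelwur.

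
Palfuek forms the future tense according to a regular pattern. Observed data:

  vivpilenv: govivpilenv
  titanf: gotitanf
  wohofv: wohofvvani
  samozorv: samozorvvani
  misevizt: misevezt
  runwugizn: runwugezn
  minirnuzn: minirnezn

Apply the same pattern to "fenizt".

fenezt

"fenizt" has second-to-last letter 'z'. The stems whose second-to-last letter is 'z' (minirnuzn → minirnezn, misevizt → misevezt, runwugizn → runwugezn) change the last vowel to 'e'.
The other patterns: stems whose second-to-last letter is 'n' add the prefix go-; stems whose second-to-last letter is 'f' or 'r' double the final consonant and add -ani.
So fenizt → fenezt.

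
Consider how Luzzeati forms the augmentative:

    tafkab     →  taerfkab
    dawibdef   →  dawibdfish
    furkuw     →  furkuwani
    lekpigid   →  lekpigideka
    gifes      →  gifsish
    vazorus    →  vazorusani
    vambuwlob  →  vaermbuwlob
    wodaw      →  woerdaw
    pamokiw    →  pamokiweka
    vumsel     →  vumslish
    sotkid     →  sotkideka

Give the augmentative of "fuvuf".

fuvufani

furkuw and wodaw both end in -w yet inflect differently (furkuwani, woerdaw), so the final letter is not what conditions the rule; the last vowel is.
"fuvuf" has last vowel 'u'. The stems whose last vowel is 'u' (vazorus → vazorusani, furkuw → furkuwani) add -ani.
So fuvuf → fuvufani.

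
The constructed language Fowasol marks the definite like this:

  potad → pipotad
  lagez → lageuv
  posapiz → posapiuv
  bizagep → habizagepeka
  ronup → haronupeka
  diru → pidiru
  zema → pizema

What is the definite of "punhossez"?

"punhossez" ends in -z. The stems ending in -z (lagez → lageuv, posapiz → posapiuv) drop the final letter and add -uv.
So punhossez → punhosseuv.

punhosseuv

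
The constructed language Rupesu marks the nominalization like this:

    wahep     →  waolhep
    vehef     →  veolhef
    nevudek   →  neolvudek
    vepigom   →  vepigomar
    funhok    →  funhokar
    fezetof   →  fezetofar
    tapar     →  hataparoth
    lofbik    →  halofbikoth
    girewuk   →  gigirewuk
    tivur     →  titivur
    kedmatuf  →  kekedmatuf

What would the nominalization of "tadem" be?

taoldem

"tadem" has last vowel 'e'. The stems whose last vowel is 'e' (wahep → waolhep, vehef → veolhef, nevudek → neolvudek) insert -ol- after the first vowel.
The other patterns: stems whose last vowel is 'o' add -ar; stems whose last vowel is 'a' or 'i' add ha- … -oth around the stem; stems whose last vowel is 'u' repeat the first consonant+vowel as a prefix.
So tadem → taoldem.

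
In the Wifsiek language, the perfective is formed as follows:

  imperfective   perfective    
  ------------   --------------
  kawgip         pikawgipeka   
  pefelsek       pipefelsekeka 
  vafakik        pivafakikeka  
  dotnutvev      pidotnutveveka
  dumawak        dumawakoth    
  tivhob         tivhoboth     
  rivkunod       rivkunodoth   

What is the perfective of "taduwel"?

pitaduweleka

pefelsek and dumawak both end in -k yet inflect differently (pipefelsekeka, dumawakoth), so the final letter is not what conditions the rule; the last vowel is.
"taduwel" has last vowel 'e'. The stems whose last vowel is 'e' (pefelsek → pipefelsekeka, dotnutvev → pidotnutveveka) add pi- … -eka around the stem.
The other pattern: stems whose last vowel is 'a' or 'o' add -oth.
So taduwel → pitaduweleka.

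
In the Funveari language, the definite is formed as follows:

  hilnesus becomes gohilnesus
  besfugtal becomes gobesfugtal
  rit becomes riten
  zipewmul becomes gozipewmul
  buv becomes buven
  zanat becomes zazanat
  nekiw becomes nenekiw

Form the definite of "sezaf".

sesezaf

"sezaf" has 2 vowels. The stems with 2 vowels (zanat → zazanat, nekiw → nenekiw) repeat the first consonant+vowel as a prefix.
The other patterns: stems with 1 vowel add -en; stems with 3 vowels add the prefix go-.
So sezaf → sesezaf.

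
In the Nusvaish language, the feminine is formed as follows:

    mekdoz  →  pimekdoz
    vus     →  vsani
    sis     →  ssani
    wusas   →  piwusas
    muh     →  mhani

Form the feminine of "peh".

vus and wusas both end in -s yet inflect differently (vsani, piwusas), so the final letter is not what conditions the rule; the number of vowels is.
"peh" has 1 vowel. The stems with 1 vowel (muh → mhani, vus → vsani, sis → ssani) delete the last vowel and add -ani.
The other pattern: stems with 2 vowels add the prefix pi-.
So peh → phani.

phani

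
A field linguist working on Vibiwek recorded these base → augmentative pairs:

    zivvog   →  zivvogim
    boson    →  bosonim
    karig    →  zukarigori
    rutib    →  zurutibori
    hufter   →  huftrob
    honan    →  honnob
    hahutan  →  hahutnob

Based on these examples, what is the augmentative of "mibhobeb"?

"mibhobeb" has last vowel 'e'. The one such stem in the data (hufter → huftrob) deletes the last vowel and adds -ob (as do honan, hahutan), so the same rule applies.
The other patterns: stems whose last vowel is 'o' add -im; stems whose last vowel is 'i' add zu- … -ori around the stem.
So mibhobeb → mibhobbob.

mibhobbob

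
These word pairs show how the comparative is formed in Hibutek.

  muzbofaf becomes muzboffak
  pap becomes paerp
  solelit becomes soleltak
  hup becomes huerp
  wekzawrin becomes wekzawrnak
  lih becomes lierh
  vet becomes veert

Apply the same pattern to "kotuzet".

solelit and vet both end in -t yet inflect differently (soleltak, veert), so the final letter is not what conditions the rule; the number of vowels is.
"kotuzet" has 3 vowels. The stems with 3 vowels (muzbofaf → muzboffak, wekzawrin → wekzawrnak, solelit → soleltak) delete the last vowel and add -ak.
So kotuzet → kotuztak.

kotuztak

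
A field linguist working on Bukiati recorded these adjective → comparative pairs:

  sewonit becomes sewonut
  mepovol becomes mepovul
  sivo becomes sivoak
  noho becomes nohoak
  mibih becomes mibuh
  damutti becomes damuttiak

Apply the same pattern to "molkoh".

"molkoh" ends in a consonant. The stems ending in a consonant (mibih → mibuh, mepovol → mepovul, sewonit → sewonut) change the last vowel to 'u'.
The other pattern: stems ending in a vowel add -ak.
So molkoh → molkuh.

molkuh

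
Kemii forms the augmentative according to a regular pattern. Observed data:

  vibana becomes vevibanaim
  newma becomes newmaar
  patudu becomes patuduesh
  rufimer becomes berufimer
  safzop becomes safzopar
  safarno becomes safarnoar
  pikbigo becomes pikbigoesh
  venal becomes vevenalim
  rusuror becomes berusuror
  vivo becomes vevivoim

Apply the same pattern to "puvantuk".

puvantukesh

"puvantuk" begins with p-. The stems beginning with p- (patudu → patuduesh, pikbigo → pikbigoesh) add -esh.
The other patterns: stems beginning with r- add the prefix be-; stems beginning with v- add ve- … -im around the stem; stems beginning with n- or s- add -ar.
So puvantuk → puvantukesh.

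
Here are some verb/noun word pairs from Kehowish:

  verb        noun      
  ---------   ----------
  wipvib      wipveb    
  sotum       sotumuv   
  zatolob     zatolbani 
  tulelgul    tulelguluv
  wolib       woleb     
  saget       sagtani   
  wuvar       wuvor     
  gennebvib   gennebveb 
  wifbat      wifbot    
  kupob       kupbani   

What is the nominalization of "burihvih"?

burihveh

wolib and kupob both end in -b yet inflect differently (woleb, kupbani), so the final letter is not what conditions the rule; the last vowel is.
"burihvih" has last vowel 'i'. The stems whose last vowel is 'i' (wolib → woleb, wipvib → wipveb, gennebvib → gennebveb) change the last vowel to 'e'.
The other patterns: stems whose last vowel is 'a' change the last vowel to 'o'; stems whose last vowel is 'u' add -uv; stems whose last vowel is 'e' or 'o' delete the last vowel and add -ani.
So burihvih → burihveh.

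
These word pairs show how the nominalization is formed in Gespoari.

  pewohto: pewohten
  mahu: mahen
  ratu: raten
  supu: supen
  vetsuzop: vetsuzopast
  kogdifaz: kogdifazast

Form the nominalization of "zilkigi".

zilkigen

"zilkigi" ends in a vowel. The stems ending in a vowel (pewohto → pewohten, mahu → mahen, ratu → raten) drop the final letter and add -en.
So zilkigi → zilkigen.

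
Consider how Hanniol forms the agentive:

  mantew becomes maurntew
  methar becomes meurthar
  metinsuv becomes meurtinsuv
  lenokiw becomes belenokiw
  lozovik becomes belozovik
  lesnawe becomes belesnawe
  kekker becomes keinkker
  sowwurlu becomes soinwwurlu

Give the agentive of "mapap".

maurpap

mantew and lenokiw both end in -w yet inflect differently (maurntew, belenokiw), so the final letter is not what conditions the rule; the first letter is.
"mapap" begins with m-. The stems beginning with m- (mantew → maurntew, methar → meurthar, metinsuv → meurtinsuv) insert -ur- after the first vowel.
So mapap → maurpap.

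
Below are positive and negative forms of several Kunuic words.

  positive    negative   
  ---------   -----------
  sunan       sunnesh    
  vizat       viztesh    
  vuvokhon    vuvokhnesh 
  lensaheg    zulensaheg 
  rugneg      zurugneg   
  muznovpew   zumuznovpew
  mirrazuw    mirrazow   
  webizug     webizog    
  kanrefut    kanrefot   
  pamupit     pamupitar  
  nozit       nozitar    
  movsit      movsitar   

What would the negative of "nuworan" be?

nuwornesh

muznovpew and mirrazuw both end in -w yet inflect differently (zumuznovpew, mirrazow), so the final letter is not what conditions the rule; the last vowel is.
"nuworan" has last vowel 'a'. The stems whose last vowel is 'a' (sunan → sunnesh, vizat → viztesh) delete the last vowel and add -esh.
The other patterns: stems whose last vowel is 'e' add the prefix zu-; stems whose last vowel is 'u' change the last vowel to 'o'; stems whose last vowel is 'i' add -ar.
So nuworan → nuwornesh.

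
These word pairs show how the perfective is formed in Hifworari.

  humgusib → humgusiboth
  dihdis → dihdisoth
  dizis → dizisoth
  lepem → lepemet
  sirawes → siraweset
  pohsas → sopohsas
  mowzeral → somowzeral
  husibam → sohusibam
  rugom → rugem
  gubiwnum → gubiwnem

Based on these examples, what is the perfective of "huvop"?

huvep

dihdis and sirawes both end in -s yet inflect differently (dihdisoth, siraweset), so the final letter is not what conditions the rule; the last vowel is.
"huvop" has last vowel 'o'. The one such stem in the data (rugom → rugem) changes the last vowel to 'e' (as does gubiwnum), so the same rule applies.
The other patterns: stems whose last vowel is 'i' add -oth; stems whose last vowel is 'e' add -et; stems whose last vowel is 'a' add the prefix so-.
So huvop → huvep.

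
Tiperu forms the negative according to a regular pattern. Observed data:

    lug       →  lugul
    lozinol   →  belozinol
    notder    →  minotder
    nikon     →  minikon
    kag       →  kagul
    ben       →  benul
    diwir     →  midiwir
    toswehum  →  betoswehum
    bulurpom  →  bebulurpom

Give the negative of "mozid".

mimozid

ben and nikon both end in -n yet inflect differently (benul, minikon), so the final letter is not what conditions the rule; the number of vowels is.
"mozid" has 2 vowels. The stems with 2 vowels (nikon → minikon, notder → minotder, diwir → midiwir) add the prefix mi-.
The other patterns: stems with 1 vowel add -ul; stems with 3 vowels add the prefix be-.
So mozid → mimozid.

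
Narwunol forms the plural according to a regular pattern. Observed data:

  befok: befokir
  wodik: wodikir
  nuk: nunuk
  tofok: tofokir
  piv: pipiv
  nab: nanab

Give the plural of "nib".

ninib

"nib" has 1 vowel. The stems with 1 vowel (nab → nanab, piv → pipiv, nuk → nunuk) repeat the first consonant+vowel as a prefix.
So nib → ninib.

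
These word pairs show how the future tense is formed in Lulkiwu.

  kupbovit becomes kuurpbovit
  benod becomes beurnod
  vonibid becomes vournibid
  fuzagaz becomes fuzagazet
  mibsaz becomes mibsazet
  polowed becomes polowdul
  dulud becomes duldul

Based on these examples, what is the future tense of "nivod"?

niurvod

"nivod" has last vowel 'o'. The one such stem in the data (benod → beurnod) inserts -ur- after the first vowel (as do kupbovit, vonibid), so the same rule applies.
The other patterns: stems whose last vowel is 'a' add -et; stems whose last vowel is 'e' or 'u' delete the last vowel and add -ul.
So nivod → niurvod.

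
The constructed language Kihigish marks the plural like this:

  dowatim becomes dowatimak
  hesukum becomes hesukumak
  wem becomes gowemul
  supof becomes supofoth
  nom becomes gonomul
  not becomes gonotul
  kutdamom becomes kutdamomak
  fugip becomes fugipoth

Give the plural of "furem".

furemoth

nom and dowatim both end in -m yet inflect differently (gonomul, dowatimak), so the final letter is not what conditions the rule; the number of vowels is.
"furem" has 2 vowels. The stems with 2 vowels (supof → supofoth, fugip → fugipoth) add -oth.
The other patterns: stems with 1 vowel add go- … -ul around the stem; stems with 3 vowels add -ak.
So furem → furemoth.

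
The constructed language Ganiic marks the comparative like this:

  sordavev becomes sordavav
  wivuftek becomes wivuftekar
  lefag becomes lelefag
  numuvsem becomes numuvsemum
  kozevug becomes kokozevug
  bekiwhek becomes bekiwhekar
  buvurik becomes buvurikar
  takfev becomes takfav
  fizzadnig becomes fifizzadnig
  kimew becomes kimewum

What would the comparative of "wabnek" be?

wabnekar

buvurik and fizzadnig both have last vowel 'i' yet inflect differently (buvurikar, fifizzadnig), so the last vowel is not what conditions the rule; the final letter is.
"wabnek" ends in -k. The stems ending in -k (buvurik → buvurikar, bekiwhek → bekiwhekar, wivuftek → wivuftekar) add -ar.
The other patterns: stems ending in -g repeat the first consonant+vowel as a prefix; stems ending in -v change the last vowel to 'a'; stems ending in -m or -w add -um.
So wabnek → wabnekar.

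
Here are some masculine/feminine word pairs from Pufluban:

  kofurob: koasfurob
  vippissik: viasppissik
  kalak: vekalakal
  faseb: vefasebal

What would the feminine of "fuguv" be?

vefuguval

vippissik and kalak both end in -k yet inflect differently (viasppissik, vekalakal), so the final letter is not what conditions the rule; the number of vowels is.
"fuguv" has 2 vowels. The stems with 2 vowels (kalak → vekalakal, faseb → vefasebal) add ve- … -al around the stem.
The other pattern: stems with 3 vowels insert -as- after the first vowel.
So fuguv → vefuguval.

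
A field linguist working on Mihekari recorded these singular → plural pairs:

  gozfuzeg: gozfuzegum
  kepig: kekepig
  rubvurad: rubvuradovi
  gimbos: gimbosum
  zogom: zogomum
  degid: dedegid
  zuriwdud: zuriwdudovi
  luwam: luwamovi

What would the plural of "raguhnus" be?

raguhnusovi

"raguhnus" has last vowel 'u'. The one such stem in the data (zuriwdud → zuriwdudovi) adds -ovi, so the same rule applies.
So raguhnus → raguhnusovi.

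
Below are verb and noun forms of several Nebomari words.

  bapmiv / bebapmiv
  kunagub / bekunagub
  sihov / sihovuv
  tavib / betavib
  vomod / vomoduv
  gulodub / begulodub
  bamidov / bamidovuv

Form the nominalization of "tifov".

tifovuv

sihov and bapmiv both end in -v yet inflect differently (sihovuv, bebapmiv), so the final letter is not what conditions the rule; the last vowel is.
"tifov" has last vowel 'o'. The stems whose last vowel is 'o' (sihov → sihovuv, bamidov → bamidovuv, vomod → vomoduv) add -uv.
So tifov → tifovuv.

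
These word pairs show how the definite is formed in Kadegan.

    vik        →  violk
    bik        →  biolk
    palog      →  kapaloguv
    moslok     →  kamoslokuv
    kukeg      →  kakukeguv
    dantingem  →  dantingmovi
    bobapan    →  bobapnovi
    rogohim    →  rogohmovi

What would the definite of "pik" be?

"pik" has 1 vowel. The stems with 1 vowel (vik → violk, bik → biolk) insert -ol- after the first vowel.
So pik → piolk.

piolk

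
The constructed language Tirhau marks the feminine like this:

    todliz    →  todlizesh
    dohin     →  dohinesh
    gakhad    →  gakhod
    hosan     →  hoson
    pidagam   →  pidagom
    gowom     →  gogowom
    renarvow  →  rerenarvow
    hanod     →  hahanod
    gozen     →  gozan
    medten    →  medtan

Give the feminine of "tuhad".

tuhod

dohin and hosan both end in -n yet inflect differently (dohinesh, hoson), so the final letter is not what conditions the rule; the last vowel is.
"tuhad" has last vowel 'a'. The stems whose last vowel is 'a' (gakhad → gakhod, hosan → hoson, pidagam → pidagom) change the last vowel to 'o'.
The other patterns: stems whose last vowel is 'i' add -esh; stems whose last vowel is 'o' repeat the first consonant+vowel as a prefix; stems whose last vowel is 'e' change the last vowel to 'a'.
So tuhad → tuhod.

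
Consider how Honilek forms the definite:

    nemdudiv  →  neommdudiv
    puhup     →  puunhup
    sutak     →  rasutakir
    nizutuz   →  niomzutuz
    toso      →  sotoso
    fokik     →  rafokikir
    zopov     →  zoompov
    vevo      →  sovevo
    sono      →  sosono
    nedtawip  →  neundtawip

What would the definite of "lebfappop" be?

zopov and toso both have last vowel 'o' yet inflect differently (zoompov, sotoso), so the last vowel is not what conditions the rule; the final letter is.
"lebfappop" ends in -p. The stems ending in -p (nedtawip → neundtawip, puhup → puunhup) insert -un- after the first vowel.
The other patterns: stems ending in -v or -z insert -om- after the first vowel; stems ending in -o add the prefix so-; stems ending in -k add ra- … -ir around the stem.
So lebfappop → leunbfappop.

leunbfappop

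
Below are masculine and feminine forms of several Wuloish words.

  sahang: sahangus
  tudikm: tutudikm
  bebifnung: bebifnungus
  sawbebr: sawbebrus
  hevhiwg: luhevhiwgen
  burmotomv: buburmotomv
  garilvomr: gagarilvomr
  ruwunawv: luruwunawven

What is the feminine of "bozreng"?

bozrengus

burmotomv and ruwunawv both end in -v yet inflect differently (buburmotomv, luruwunawven), so the final letter is not what conditions the rule; the second-to-last letter is.
"bozreng" has second-to-last letter 'n'. The stems whose second-to-last letter is 'n' (sahang → sahangus, bebifnung → bebifnungus) add -us.
The other patterns: stems whose second-to-last letter is 'k' or 'm' repeat the first consonant+vowel as a prefix; stems whose second-to-last letter is 'w' add lu- … -en around the stem.
So bozreng → bozrengus.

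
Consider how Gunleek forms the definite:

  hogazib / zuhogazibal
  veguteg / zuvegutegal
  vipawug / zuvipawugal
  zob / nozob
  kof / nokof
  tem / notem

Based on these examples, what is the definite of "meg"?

nomeg

hogazib and zob both end in -b yet inflect differently (zuhogazibal, nozob), so the final letter is not what conditions the rule; the number of vowels is.
"meg" has 1 vowel. The stems with 1 vowel (zob → nozob, kof → nokof, tem → notem) add the prefix no-.
So meg → nomeg.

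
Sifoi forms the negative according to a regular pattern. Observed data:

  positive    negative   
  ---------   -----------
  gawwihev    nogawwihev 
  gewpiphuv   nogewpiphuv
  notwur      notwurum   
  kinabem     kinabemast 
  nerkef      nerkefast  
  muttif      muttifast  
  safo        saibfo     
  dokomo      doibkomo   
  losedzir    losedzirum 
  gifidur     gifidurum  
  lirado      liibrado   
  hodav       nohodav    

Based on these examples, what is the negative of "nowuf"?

"nowuf" ends in -f. The stems ending in -f (muttif → muttifast, nerkef → nerkefast) add -ast.
The other patterns: stems ending in -v add the prefix no-; stems ending in -r add -um; stems ending in -o insert -ib- after the first vowel.
So nowuf → nowufast.

nowufast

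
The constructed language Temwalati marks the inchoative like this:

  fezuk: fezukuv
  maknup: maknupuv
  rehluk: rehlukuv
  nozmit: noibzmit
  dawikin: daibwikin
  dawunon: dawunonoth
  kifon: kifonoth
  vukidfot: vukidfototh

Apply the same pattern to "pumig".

puibmig

dawikin and dawunon both end in -n yet inflect differently (daibwikin, dawunonoth), so the final letter is not what conditions the rule; the last vowel is.
"pumig" has last vowel 'i'. The stems whose last vowel is 'i' (nozmit → noibzmit, dawikin → daibwikin) insert -ib- after the first vowel.
The other patterns: stems whose last vowel is 'u' add -uv; stems whose last vowel is 'o' add -oth.
So pumig → puibmig.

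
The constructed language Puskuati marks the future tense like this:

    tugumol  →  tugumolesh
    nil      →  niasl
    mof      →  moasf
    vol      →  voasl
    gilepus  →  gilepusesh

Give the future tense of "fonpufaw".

vol and tugumol both end in -l yet inflect differently (voasl, tugumolesh), so the final letter is not what conditions the rule; the number of vowels is.
"fonpufaw" has 3 vowels. The stems with 3 vowels (tugumol → tugumolesh, gilepus → gilepusesh) add -esh.
So fonpufaw → fonpufawesh.

fonpufawesh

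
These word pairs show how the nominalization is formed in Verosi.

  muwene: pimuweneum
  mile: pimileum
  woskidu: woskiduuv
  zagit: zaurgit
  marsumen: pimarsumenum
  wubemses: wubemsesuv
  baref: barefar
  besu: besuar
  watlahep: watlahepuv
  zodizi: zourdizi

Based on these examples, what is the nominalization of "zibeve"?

woskidu and besu both end in -u yet inflect differently (woskiduuv, besuar), so the final letter is not what conditions the rule; the first letter is.
"zibeve" begins with z-. The stems beginning with z- (zodizi → zourdizi, zagit → zaurgit) insert -ur- after the first vowel.
The other patterns: stems beginning with w- add -uv; stems beginning with b- add -ar; stems beginning with m- add pi- … -um around the stem.
So zibeve → ziurbeve.

ziurbeve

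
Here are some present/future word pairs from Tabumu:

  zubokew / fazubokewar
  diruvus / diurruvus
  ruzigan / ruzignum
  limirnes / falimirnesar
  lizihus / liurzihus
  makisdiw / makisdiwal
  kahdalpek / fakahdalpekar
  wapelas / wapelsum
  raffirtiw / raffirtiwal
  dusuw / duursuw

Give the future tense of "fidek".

fafidekar

diruvus and wapelas both end in -s yet inflect differently (diurruvus, wapelsum), so the final letter is not what conditions the rule; the last vowel is.
"fidek" has last vowel 'e'. The stems whose last vowel is 'e' (limirnes → falimirnesar, kahdalpek → fakahdalpekar, zubokew → fazubokewar) add fa- … -ar around the stem.
So fidek → fafidekar.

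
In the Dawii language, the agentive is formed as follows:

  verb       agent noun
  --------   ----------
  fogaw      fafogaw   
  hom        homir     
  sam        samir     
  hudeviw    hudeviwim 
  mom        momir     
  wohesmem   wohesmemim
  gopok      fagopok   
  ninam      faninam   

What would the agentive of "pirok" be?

hom and ninam both end in -m yet inflect differently (homir, faninam), so the final letter is not what conditions the rule; the number of vowels is.
"pirok" has 2 vowels. The stems with 2 vowels (ninam → faninam, fogaw → fafogaw, gopok → fagopok) add the prefix fa-.
The other patterns: stems with 1 vowel add -ir; stems with 3 vowels add -im.
So pirok → fapirok.

fapirok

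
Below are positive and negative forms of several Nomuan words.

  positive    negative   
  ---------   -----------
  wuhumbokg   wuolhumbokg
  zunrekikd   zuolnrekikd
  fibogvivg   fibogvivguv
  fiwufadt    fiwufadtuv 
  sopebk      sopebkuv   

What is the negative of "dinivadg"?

"dinivadg" has second-to-last letter 'd'. The one such stem in the data (fiwufadt → fiwufadtuv) adds -uv, so the same rule applies.
The other pattern: stems whose second-to-last letter is 'k' insert -ol- after the first vowel.
So dinivadg → dinivadguv.

dinivadguv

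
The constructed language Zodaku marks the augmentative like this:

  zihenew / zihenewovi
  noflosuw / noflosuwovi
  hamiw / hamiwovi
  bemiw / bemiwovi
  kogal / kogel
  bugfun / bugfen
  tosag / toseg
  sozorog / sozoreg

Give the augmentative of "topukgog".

"topukgog" ends in -g. The stems ending in -g (tosag → toseg, sozorog → sozoreg) change the last vowel to 'e'.
The other pattern: stems ending in -w add -ovi.
So topukgog → topukgeg.

topukgeg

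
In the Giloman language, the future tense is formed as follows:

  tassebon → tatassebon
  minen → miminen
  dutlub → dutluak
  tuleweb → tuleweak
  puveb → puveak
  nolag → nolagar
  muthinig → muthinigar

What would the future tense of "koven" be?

"koven" ends in -n. The stems ending in -n (tassebon → tatassebon, minen → miminen) repeat the first consonant+vowel as a prefix.
The other patterns: stems ending in -b drop the final letter and add -ak; stems ending in -g add -ar.
So koven → kokoven.

kokoven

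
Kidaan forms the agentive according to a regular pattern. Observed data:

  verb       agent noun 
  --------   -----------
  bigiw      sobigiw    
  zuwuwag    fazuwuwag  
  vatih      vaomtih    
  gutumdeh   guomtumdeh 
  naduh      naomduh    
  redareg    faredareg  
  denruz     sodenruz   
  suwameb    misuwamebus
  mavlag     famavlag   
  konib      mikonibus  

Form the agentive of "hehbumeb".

mihehbumebus

"hehbumeb" ends in -b. The stems ending in -b (suwameb → misuwamebus, konib → mikonibus) add mi- … -us around the stem.
So hehbumeb → mihehbumebus.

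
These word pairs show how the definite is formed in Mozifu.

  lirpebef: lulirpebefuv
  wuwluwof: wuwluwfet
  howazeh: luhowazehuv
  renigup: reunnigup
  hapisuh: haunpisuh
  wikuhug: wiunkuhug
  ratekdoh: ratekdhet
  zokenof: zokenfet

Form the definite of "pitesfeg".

ratekdoh and hapisuh both end in -h yet inflect differently (ratekdhet, haunpisuh), so the final letter is not what conditions the rule; the last vowel is.
"pitesfeg" has last vowel 'e'. The stems whose last vowel is 'e' (lirpebef → lulirpebefuv, howazeh → luhowazehuv) add lu- … -uv around the stem.
The other patterns: stems whose last vowel is 'o' delete the last vowel and add -et; stems whose last vowel is 'u' insert -un- after the first vowel.
So pitesfeg → lupitesfeguv.

lupitesfeguv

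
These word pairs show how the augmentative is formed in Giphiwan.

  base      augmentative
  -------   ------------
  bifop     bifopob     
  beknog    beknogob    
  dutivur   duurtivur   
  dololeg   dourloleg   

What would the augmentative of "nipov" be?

nipovob

"nipov" has last vowel 'o'. The stems whose last vowel is 'o' (bifop → bifopob, beknog → beknogob) add -ob.
So nipov → nipovob.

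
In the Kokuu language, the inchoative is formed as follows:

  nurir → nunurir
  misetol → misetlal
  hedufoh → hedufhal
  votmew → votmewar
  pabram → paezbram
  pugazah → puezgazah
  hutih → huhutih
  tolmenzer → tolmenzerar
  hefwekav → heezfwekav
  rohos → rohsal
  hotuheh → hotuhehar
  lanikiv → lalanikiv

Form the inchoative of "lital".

lieztal

"lital" has last vowel 'a'. The stems whose last vowel is 'a' (hefwekav → heezfwekav, pugazah → puezgazah, pabram → paezbram) insert -ez- after the first vowel.
The other patterns: stems whose last vowel is 'e' add -ar; stems whose last vowel is 'i' repeat the first consonant+vowel as a prefix; stems whose last vowel is 'o' delete the last vowel and add -al.
So lital → lieztal.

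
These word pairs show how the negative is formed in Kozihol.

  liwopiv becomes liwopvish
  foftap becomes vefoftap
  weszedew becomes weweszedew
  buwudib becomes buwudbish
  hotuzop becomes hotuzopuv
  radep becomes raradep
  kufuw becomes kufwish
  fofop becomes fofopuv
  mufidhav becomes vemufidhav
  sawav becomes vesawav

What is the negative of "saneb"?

"saneb" has last vowel 'e'. The stems whose last vowel is 'e' (weszedew → weweszedew, radep → raradep) repeat the first consonant+vowel as a prefix.
The other patterns: stems whose last vowel is 'a' add the prefix ve-; stems whose last vowel is 'o' add -uv; stems whose last vowel is 'i' or 'u' delete the last vowel and add -ish.
So saneb → sasaneb.

sasaneb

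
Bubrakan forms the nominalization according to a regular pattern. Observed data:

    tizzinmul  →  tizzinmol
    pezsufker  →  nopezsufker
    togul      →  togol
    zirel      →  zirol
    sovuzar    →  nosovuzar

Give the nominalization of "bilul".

zirel and pezsufker both have last vowel 'e' yet inflect differently (zirol, nopezsufker), so the last vowel is not what conditions the rule; the final letter is.
"bilul" ends in -l. The stems ending in -l (tizzinmul → tizzinmol, zirel → zirol, togul → togol) change the last vowel to 'o'.
The other pattern: stems ending in -r add the prefix no-.
So bilul → bilol.

bilol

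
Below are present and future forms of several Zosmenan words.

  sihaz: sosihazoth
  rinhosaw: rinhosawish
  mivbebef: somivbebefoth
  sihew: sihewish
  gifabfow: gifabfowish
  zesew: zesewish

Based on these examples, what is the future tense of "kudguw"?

kudguwish

zesew and mivbebef both have last vowel 'e' yet inflect differently (zesewish, somivbebefoth), so the last vowel is not what conditions the rule; the final letter is.
"kudguw" ends in -w. The stems ending in -w (zesew → zesewish, rinhosaw → rinhosawish, gifabfow → gifabfowish) add -ish.
The other pattern: stems ending in -f or -z add so- … -oth around the stem.
So kudguw → kudguwish.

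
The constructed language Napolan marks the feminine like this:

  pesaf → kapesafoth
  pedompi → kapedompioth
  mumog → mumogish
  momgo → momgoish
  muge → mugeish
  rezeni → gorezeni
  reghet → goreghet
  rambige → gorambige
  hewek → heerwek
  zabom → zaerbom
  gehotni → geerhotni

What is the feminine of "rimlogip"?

gorimlogip

"rimlogip" begins with r-. The stems beginning with r- (rezeni → gorezeni, reghet → goreghet, rambige → gorambige) add the prefix go-.
The other patterns: stems beginning with p- add ka- … -oth around the stem; stems beginning with m- add -ish; stems beginning with g-, h- or z- insert -er- after the first vowel.
So rimlogip → gorimlogip.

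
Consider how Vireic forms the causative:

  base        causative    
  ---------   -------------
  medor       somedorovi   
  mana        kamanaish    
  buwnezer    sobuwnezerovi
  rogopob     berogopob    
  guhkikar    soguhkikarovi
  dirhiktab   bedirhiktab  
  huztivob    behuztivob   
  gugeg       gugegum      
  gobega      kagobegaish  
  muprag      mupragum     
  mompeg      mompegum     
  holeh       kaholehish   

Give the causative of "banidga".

kabanidgaish

buwnezer and gugeg both have last vowel 'e' yet inflect differently (sobuwnezerovi, gugegum), so the last vowel is not what conditions the rule; the final letter is.
"banidga" ends in -a. The stems ending in -a (gobega → kagobegaish, mana → kamanaish) add ka- … -ish around the stem.
The other patterns: stems ending in -r add so- … -ovi around the stem; stems ending in -g add -um; stems ending in -b add the prefix be-.
So banidga → kabanidgaish.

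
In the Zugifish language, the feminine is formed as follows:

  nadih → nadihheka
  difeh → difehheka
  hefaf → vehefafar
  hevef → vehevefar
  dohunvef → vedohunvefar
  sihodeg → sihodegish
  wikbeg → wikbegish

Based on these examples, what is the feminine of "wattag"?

difeh and hevef both have last vowel 'e' yet inflect differently (difehheka, vehevefar), so the last vowel is not what conditions the rule; the final letter is.
"wattag" ends in -g. The stems ending in -g (sihodeg → sihodegish, wikbeg → wikbegish) add -ish.
So wattag → wattagish.

wattagish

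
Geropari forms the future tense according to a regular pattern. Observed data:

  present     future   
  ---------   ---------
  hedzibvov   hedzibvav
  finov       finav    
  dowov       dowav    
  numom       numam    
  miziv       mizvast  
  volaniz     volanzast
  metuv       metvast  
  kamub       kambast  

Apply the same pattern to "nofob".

hedzibvov and miziv both end in -v yet inflect differently (hedzibvav, mizvast), so the final letter is not what conditions the rule; the last vowel is.
"nofob" has last vowel 'o'. The stems whose last vowel is 'o' (hedzibvov → hedzibvav, finov → finav, dowov → dowav) change the last vowel to 'a'.
The other pattern: stems whose last vowel is 'i' or 'u' delete the last vowel and add -ast.
So nofob → nofab.

nofab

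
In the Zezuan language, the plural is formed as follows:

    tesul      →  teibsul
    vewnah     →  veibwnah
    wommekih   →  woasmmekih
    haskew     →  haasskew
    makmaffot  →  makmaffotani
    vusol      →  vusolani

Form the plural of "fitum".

fiibtum

vewnah and wommekih both end in -h yet inflect differently (veibwnah, woasmmekih), so the final letter is not what conditions the rule; the last vowel is.
"fitum" has last vowel 'u'. The one such stem in the data (tesul → teibsul) inserts -ib- after the first vowel (as does vewnah), so the same rule applies.
The other patterns: stems whose last vowel is 'e' or 'i' insert -as- after the first vowel; stems whose last vowel is 'o' add -ani.
So fitum → fiibtum.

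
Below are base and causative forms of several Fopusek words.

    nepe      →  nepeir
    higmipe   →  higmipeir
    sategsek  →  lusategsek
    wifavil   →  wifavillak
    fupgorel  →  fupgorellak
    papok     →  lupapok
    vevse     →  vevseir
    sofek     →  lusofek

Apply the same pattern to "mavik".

fupgorel and sofek both have last vowel 'e' yet inflect differently (fupgorellak, lusofek), so the last vowel is not what conditions the rule; the final letter is.
"mavik" ends in -k. The stems ending in -k (sofek → lusofek, papok → lupapok, sategsek → lusategsek) add the prefix lu-.
The other patterns: stems ending in -l double the final consonant and add -ak; stems ending in -e add -ir.
So mavik → lumavik.

lumavik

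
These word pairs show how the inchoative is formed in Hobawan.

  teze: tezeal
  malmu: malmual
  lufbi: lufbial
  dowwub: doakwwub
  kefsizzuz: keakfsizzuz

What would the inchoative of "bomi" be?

bomial

"bomi" ends in a vowel. The stems ending in a vowel (teze → tezeal, malmu → malmual, lufbi → lufbial) add -al.
So bomi → bomial.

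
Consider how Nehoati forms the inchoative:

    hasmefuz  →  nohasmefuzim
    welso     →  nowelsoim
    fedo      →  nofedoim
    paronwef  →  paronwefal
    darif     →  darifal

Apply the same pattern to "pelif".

pelifal

darif and welso both have 2 vowels yet inflect differently (darifal, nowelsoim), so the number of vowels is not what conditions the rule; the final letter is.
"pelif" ends in -f. The stems ending in -f (paronwef → paronwefal, darif → darifal) add -al.
The other pattern: stems ending in -o or -z add no- … -im around the stem.
So pelif → pelifal.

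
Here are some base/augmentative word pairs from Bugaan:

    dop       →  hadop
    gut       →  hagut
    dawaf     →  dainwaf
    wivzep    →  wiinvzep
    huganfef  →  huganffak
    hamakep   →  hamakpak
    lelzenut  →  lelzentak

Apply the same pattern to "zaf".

dop and wivzep both end in -p yet inflect differently (hadop, wiinvzep), so the final letter is not what conditions the rule; the number of vowels is.
"zaf" has 1 vowel. The stems with 1 vowel (dop → hadop, gut → hagut) add the prefix ha-.
The other patterns: stems with 2 vowels insert -in- after the first vowel; stems with 3 vowels delete the last vowel and add -ak.
So zaf → hazaf.

hazaf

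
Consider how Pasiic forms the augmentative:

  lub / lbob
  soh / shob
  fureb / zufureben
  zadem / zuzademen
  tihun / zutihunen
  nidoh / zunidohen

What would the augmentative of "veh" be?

lub and fureb both end in -b yet inflect differently (lbob, zufureben), so the final letter is not what conditions the rule; the number of vowels is.
"veh" has 1 vowel. The stems with 1 vowel (lub → lbob, soh → shob) delete the last vowel and add -ob.
So veh → vhob.

vhob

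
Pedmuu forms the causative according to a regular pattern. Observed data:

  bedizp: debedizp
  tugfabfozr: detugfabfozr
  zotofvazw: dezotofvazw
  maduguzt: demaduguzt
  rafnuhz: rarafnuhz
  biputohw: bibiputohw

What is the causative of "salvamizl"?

desalvamizl

"salvamizl" has second-to-last letter 'z'. The stems whose second-to-last letter is 'z' (bedizp → debedizp, tugfabfozr → detugfabfozr, zotofvazw → dezotofvazw) add the prefix de-.
So salvamizl → desalvamizl.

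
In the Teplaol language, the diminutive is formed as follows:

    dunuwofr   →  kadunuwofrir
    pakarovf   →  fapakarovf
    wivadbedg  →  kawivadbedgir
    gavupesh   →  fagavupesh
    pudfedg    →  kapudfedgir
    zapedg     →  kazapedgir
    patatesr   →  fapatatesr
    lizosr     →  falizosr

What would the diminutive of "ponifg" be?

lizosr and dunuwofr both end in -r yet inflect differently (falizosr, kadunuwofrir), so the final letter is not what conditions the rule; the second-to-last letter is.
"ponifg" has second-to-last letter 'f'. The one such stem in the data (dunuwofr → kadunuwofrir) adds ka- … -ir around the stem, so the same rule applies.
The other pattern: stems whose second-to-last letter is 's' or 'v' add the prefix fa-.
So ponifg → kaponifgir.

kaponifgir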